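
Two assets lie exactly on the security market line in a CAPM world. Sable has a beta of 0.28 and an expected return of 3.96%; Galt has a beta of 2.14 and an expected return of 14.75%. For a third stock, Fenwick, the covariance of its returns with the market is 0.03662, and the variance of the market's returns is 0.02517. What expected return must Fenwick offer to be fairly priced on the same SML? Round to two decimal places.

MRP = (14.75% − 3.96%) / (2.14 − 0.28) = 5.8011%
R_f = 3.96% − 0.28 × 5.8011% = 2.3357%
β_Fenwick = Cov / Var(R_m) = 0.03662 / 0.02517 = 1.4549
E(R_Fenwick) = R_f + β × MRP = 2.3357% + 1.4549 × 5.8011% = 10.78%

10.78%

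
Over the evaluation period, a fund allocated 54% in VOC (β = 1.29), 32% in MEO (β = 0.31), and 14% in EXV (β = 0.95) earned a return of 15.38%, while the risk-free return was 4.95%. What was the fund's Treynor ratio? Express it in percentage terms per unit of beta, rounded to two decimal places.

β_P = 0.54×1.29 + 0.32×0.31 + 0.14×0.95 = 0.9288
Treynor = (R_P − R_f) / β_P = (15.38% − 4.95%) / 0.9288 = 10.43% / 0.9288 = 11.23%

11.23%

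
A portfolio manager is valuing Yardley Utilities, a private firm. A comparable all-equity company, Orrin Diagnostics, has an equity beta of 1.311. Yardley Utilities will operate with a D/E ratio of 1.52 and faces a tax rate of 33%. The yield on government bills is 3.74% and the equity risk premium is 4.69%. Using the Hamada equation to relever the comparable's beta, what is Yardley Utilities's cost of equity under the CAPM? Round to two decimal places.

16.15%

β_L = β_U × [1 + (1 − t)(D/E)] = 1.311 × [1 + (1 − 0.33) × 1.52]
    = 1.311 × [1 + 0.67 × 1.52] = 1.311 × 2.0184 = 2.6461
E(R) = R_f + β_L × MRP = 3.74% + 2.6461 × 4.69% = 16.15%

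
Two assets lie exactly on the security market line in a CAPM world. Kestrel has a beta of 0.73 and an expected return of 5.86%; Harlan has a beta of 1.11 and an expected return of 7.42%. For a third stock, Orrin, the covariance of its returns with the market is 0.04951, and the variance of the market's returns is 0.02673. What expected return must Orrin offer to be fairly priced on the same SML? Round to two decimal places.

MRP = (7.42% − 5.86%) / (1.11 − 0.73) = 4.1053%
R_f = 5.86% − 0.73 × 4.1053% = 2.8631%
β_Orrin = Cov / Var(R_m) = 0.04951 / 0.02673 = 1.8522
E(R_Orrin) = R_f + β × MRP = 2.8631% + 1.8522 × 4.1053% = 10.47%

10.47%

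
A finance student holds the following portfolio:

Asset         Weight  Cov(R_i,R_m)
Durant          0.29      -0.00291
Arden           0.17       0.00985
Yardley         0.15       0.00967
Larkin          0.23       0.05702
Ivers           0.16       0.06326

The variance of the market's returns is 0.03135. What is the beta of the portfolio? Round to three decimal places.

β_Durant = -0.00291 / 0.03135 = -0.0928
β_Arden = 0.00985 / 0.03135 = 0.3142
β_Yardley = 0.00967 / 0.03135 = 0.3085
β_Larkin = 0.05702 / 0.03135 = 1.8188
β_Ivers = 0.06326 / 0.03135 = 2.0179
β_P = Σ w_i β_i = 0.29×-0.0928 + 0.17×0.3142 + 0.15×0.3085 + 0.23×1.8188 + 0.16×2.0179 = 0.8140

0.814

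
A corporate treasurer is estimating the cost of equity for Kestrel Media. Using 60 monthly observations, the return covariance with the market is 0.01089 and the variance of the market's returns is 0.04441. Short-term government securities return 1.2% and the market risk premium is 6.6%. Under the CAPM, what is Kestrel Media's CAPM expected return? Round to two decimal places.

2.82%

β = Cov(R_i, R_m) / Var(R_m) = 0.01089 / 0.04441 = 0.2452
E(R) = R_f + β × MRP = 1.2% + 0.2452 × 6.6% = 2.82%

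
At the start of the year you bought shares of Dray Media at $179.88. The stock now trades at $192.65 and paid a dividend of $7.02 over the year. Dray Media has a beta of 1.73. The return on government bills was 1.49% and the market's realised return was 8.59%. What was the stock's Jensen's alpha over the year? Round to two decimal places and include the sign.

-2.77%

Realised HPR = (P1 + D1 − P0) / P0 = (192.65 + 7.02 − 179.88) / 179.88 = 19.79 / 179.88 = 11.0018%
MRP = 8.59% − 1.49% = 7.10%
CAPM required = R_f + β·MRP = 1.49% + 1.73 × 7.10% = 13.7730%
α = realised − required = 11.0018% − 13.7730% = -2.77%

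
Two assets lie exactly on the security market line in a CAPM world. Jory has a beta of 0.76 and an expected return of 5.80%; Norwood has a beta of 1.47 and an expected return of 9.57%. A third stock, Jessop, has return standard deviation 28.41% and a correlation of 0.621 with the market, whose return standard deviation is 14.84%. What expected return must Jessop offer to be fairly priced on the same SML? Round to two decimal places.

8.08%

MRP = (9.57% − 5.80%) / (1.47 − 0.76) = 5.3099%
R_f = 5.80% − 0.76 × 5.3099% = 1.7645%
β_Jessop = ρ·σ_i/σ_m = 0.621 × 28.41 / 14.84 = 1.1889
E(R_Jessop) = R_f + β × MRP = 1.7645% + 1.1889 × 5.3099% = 8.08%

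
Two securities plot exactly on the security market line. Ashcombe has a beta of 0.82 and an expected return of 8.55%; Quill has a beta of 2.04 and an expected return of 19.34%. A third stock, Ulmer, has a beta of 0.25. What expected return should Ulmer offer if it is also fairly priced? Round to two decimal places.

MRP (SML slope) = (19.34% − 8.55%) / (2.04 − 0.82) = 10.79% / 1.22 = 8.8443%
R_f (intercept) = 8.55% − 0.82 × 8.8443% = 1.2977%
E(R_Ulmer) = R_f + β × MRP = 1.2977% + 0.25 × 8.8443% = 3.51%

3.51%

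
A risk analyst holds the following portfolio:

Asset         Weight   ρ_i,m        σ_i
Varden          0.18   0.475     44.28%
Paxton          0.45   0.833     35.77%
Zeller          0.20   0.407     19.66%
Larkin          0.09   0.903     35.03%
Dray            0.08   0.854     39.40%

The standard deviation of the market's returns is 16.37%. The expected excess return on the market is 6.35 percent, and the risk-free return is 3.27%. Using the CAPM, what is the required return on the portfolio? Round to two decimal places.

β_Varden = 0.475 × 44.28% / 16.37% = 1.2849
β_Paxton = 0.833 × 35.77% / 16.37% = 1.8202
β_Zeller = 0.407 × 19.66% / 16.37% = 0.4888
β_Larkin = 0.903 × 35.03% / 16.37% = 1.9323
β_Dray = 0.854 × 39.40% / 16.37% = 2.0554
β_P = Σ w_i β_i = 0.18×1.2849 + 0.45×1.8202 + 0.20×0.4888 + 0.09×1.9323 + 0.08×2.0554 = 1.4865
E(R_P) = R_f + β_P × MRP = 3.27% + 1.4865 × 6.35% = 12.71%

12.71%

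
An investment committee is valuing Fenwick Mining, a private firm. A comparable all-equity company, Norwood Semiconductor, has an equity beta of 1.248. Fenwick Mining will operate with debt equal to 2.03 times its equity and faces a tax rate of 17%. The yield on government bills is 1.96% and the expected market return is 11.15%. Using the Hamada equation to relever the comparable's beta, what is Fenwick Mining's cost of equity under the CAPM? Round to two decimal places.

β_L = β_U × [1 + (1 − t)(D/E)] = 1.248 × [1 + (1 − 0.17) × 2.03]
    = 1.248 × [1 + 0.83 × 2.03] = 1.248 × 2.6849 = 3.3508
MRP = 11.15% − 1.96% = 9.19%
E(R) = R_f + β_L × MRP = 1.96% + 3.3508 × 9.19% = 32.75%

32.75%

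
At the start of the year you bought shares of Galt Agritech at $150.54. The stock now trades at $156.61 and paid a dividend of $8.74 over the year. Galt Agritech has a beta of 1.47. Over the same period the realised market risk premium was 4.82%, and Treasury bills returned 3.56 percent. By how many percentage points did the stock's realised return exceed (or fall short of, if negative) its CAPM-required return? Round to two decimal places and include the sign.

Realised HPR = (P1 + D1 − P0) / P0 = (156.61 + 8.74 − 150.54) / 150.54 = 14.81 / 150.54 = 9.8379%
CAPM required = R_f + β·MRP = 3.56% + 1.47 × 4.82% = 10.6454%
α = realised − required = 9.8379% − 10.6454% = -0.81%

-0.81%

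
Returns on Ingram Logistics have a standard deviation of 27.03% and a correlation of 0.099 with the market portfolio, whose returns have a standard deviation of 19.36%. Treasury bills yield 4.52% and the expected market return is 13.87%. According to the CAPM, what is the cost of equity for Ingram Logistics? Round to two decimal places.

β = ρ × σ_i / σ_m = 0.099 × 27.03% / 19.36% = 0.1382
MRP = 13.87% − 4.52% = 9.35%
E(R) = 4.52% + 0.1382 × 9.35% = 5.81%

5.81%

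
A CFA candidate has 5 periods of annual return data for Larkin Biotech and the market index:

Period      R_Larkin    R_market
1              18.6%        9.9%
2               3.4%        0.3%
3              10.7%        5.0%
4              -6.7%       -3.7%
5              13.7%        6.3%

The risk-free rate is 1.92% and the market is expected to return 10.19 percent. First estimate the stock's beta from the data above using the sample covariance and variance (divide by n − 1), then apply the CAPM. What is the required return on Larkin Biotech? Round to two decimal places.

17.16%

Mean R_i = (18.6 + 3.4 + 10.7 − 6.7 + 13.7) / 5 = 7.9400%
Mean R_m = (9.9 + 0.3 + 5.0 − 3.7 + 6.3) / 5 = 3.5600%
Σ(R_i − R̄_i)(R_m − R̄_m) = 208.4280  ⇒  Cov = 208.4280 / 4 = 52.1070
Σ(R_m − R̄_m)² = 113.1120  ⇒  Var(R_m) = 113.1120 / 4 = 28.2780
β = Cov / Var(R_m) = 52.1070 / 28.2780 = 1.8427
MRP = 10.19% − 1.92% = 8.27%
E(R) = R_f + β × MRP = 1.92% + 1.8427 × 8.27% = 17.16%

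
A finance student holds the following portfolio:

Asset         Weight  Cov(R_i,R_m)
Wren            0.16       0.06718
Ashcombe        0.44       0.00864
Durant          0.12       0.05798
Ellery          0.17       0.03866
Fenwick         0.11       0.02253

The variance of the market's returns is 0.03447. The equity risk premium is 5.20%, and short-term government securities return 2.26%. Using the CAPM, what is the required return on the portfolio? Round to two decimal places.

β_Wren = 0.06718 / 0.03447 = 1.9489
β_Ashcombe = 0.00864 / 0.03447 = 0.2507
β_Durant = 0.05798 / 0.03447 = 1.6820
β_Ellery = 0.03866 / 0.03447 = 1.1216
β_Fenwick = 0.02253 / 0.03447 = 0.6536
β_P = Σ w_i β_i = 0.16×1.9489 + 0.44×0.2507 + 0.12×1.6820 + 0.17×1.1216 + 0.11×0.6536 = 0.8865
E(R_P) = R_f + β_P × MRP = 2.26% + 0.8865 × 5.20% = 6.87%

6.87%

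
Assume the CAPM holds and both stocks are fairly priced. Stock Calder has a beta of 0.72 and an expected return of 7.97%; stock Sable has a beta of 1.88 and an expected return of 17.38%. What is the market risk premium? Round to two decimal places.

8.11%

Both satisfy E(R) = R_f + β·MRP, so the slope of the SML is
MRP = (17.38% − 7.97%) / (1.88 − 0.72) = 9.41% / 1.16 = 8.1121%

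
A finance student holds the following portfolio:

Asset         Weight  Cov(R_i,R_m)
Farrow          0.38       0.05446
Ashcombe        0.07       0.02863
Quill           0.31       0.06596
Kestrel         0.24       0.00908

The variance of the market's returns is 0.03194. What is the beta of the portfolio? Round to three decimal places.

β_Farrow = 0.05446 / 0.03194 = 1.7051
β_Ashcombe = 0.02863 / 0.03194 = 0.8964
β_Quill = 0.06596 / 0.03194 = 2.0651
β_Kestrel = 0.00908 / 0.03194 = 0.2843
β_P = Σ w_i β_i = 0.38×1.7051 + 0.07×0.8964 + 0.31×2.0651 + 0.24×0.2843 = 1.4191

1.419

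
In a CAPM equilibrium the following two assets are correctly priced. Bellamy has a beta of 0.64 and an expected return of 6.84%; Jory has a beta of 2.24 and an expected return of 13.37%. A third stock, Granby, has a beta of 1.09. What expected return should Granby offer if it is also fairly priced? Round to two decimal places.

8.68%

MRP (SML slope) = (13.37% − 6.84%) / (2.24 − 0.64) = 6.53% / 1.60 = 4.0813%
R_f (intercept) = 6.84% − 0.64 × 4.0813% = 4.2280%
E(R_Granby) = R_f + β × MRP = 4.2280% + 1.09 × 4.0813% = 8.68%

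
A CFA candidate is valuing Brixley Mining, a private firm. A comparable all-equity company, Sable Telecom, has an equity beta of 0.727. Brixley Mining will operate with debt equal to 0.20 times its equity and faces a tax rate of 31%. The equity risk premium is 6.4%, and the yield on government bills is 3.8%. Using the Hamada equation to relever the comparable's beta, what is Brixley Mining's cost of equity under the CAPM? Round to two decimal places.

β_L = β_U × [1 + (1 − t)(D/E)] = 0.727 × [1 + (1 − 0.31) × 0.20]
    = 0.727 × [1 + 0.69 × 0.20] = 0.727 × 1.1380 = 0.8273
E(R) = R_f + β_L × MRP = 3.8% + 0.8273 × 6.4% = 9.09%

9.09%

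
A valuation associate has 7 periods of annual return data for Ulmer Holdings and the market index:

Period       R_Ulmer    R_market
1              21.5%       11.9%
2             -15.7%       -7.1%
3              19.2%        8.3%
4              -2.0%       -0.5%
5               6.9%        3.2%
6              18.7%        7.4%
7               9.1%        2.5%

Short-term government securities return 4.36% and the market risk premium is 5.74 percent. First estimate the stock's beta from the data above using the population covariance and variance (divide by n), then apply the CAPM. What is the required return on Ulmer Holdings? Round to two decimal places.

16.39%

Mean R_i = (21.5 − 15.7 + 19.2 − 2.0 + 6.9 + 18.7 + 9.1) / 7 = 8.2429%
Mean R_m = (11.9 − 7.1 + 8.3 − 0.5 + 3.2 + 7.4 + 2.5) / 7 = 3.6714%
Σ(R_i − R̄_i)(R_m − R̄_m) = 499.0486  ⇒  Cov = 499.0486 / 7 = 71.2927
Σ(R_m − R̄_m)² = 238.0543  ⇒  Var(R_m) = 238.0543 / 7 = 34.0078
β = Cov / Var(R_m) = 71.2927 / 34.0078 = 2.0964
E(R) = R_f + β × MRP = 4.36% + 2.0964 × 5.74% = 16.39%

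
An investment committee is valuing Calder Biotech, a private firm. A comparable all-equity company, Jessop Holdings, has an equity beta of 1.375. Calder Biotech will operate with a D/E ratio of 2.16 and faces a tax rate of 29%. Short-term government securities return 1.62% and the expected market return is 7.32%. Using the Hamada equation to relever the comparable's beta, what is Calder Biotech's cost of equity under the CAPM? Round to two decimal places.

β_L = β_U × [1 + (1 − t)(D/E)] = 1.375 × [1 + (1 − 0.29) × 2.16]
    = 1.375 × [1 + 0.71 × 2.16] = 1.375 × 2.5336 = 3.4837
MRP = 7.32% − 1.62% = 5.70%
E(R) = R_f + β_L × MRP = 1.62% + 3.4837 × 5.70% = 21.48%

21.48%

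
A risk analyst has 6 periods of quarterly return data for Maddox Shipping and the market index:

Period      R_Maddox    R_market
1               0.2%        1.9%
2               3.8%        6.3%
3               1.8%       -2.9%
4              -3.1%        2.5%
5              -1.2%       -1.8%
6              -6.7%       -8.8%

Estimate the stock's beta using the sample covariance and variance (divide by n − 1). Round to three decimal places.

Mean R_i = (0.2 + 3.8 + 1.8 − 3.1 − 1.2 − 6.7) / 6 = -0.8667%
Mean R_m = (1.9 + 6.3 − 2.9 + 2.5 − 1.8 − 8.8) / 6 = -0.4667%
Σ(R_i − R̄_i)(R_m − R̄_m) = 70.0433  ⇒  Cov = 70.0433 / 5 = 14.0087
Σ(R_m − R̄_m)² = 137.3333  ⇒  Var(R_m) = 137.3333 / 5 = 27.4667
β = Cov / Var(R_m) = 14.0087 / 27.4667 = 0.5100

0.510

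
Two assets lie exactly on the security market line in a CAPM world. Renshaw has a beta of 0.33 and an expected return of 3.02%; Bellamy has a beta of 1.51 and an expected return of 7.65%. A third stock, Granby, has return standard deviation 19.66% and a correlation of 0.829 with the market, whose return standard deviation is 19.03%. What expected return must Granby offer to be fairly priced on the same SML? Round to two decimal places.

5.09%

MRP = (7.65% − 3.02%) / (1.51 − 0.33) = 3.9237%
R_f = 3.02% − 0.33 × 3.9237% = 1.7252%
β_Granby = ρ·σ_i/σ_m = 0.829 × 19.66 / 19.03 = 0.8564
E(R_Granby) = R_f + β × MRP = 1.7252% + 0.8564 × 3.9237% = 5.09%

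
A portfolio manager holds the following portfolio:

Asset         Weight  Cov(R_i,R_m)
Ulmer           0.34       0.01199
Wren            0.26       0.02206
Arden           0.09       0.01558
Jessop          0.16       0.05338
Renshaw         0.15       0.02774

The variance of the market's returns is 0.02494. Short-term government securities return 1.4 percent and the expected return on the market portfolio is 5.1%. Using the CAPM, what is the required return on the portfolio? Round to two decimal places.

β_Ulmer = 0.01199 / 0.02494 = 0.4808
β_Wren = 0.02206 / 0.02494 = 0.8845
β_Arden = 0.01558 / 0.02494 = 0.6247
β_Jessop = 0.05338 / 0.02494 = 2.1403
β_Renshaw = 0.02774 / 0.02494 = 1.1123
β_P = Σ w_i β_i = 0.34×0.4808 + 0.26×0.8845 + 0.09×0.6247 + 0.16×2.1403 + 0.15×1.1123 = 0.9590
MRP = 5.1% − 1.4% = 3.70%
E(R_P) = R_f + β_P × MRP = 1.4% + 0.9590 × 3.7% = 4.95%

4.95%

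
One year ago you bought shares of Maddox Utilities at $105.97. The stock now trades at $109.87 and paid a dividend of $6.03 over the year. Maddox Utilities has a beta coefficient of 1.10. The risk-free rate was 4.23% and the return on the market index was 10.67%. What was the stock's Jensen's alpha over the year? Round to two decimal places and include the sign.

Realised HPR = (P1 + D1 − P0) / P0 = (109.87 + 6.03 − 105.97) / 105.97 = 9.93 / 105.97 = 9.3706%
MRP = 10.67% − 4.23% = 6.44%
CAPM required = R_f + β·MRP = 4.23% + 1.10 × 6.44% = 11.3140%
α = realised − required = 9.3706% − 11.3140% = -1.94%

-1.94%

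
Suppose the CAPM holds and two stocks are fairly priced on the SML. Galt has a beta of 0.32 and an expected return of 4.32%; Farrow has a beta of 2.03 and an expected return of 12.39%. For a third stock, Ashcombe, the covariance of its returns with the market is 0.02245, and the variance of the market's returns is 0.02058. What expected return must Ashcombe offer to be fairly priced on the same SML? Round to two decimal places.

MRP = (12.39% − 4.32%) / (2.03 − 0.32) = 4.7193%
R_f = 4.32% − 0.32 × 4.7193% = 2.8098%
β_Ashcombe = Cov / Var(R_m) = 0.02245 / 0.02058 = 1.0909
E(R_Ashcombe) = R_f + β × MRP = 2.8098% + 1.0909 × 4.7193% = 7.96%

7.96%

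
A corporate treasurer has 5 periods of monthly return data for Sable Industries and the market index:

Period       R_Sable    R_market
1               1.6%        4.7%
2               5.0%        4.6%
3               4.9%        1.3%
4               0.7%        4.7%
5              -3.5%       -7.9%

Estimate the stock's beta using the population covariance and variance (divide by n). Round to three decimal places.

0.464

Mean R_i = (1.6 + 5.0 + 4.9 + 0.7 − 3.5) / 5 = 1.7400%
Mean R_m = (4.7 + 4.6 + 1.3 + 4.7 − 7.9) / 5 = 1.4800%
Σ(R_i − R̄_i)(R_m − R̄_m) = 54.9540  ⇒  Cov = 54.9540 / 5 = 10.9908
Σ(R_m − R̄_m)² = 118.4880  ⇒  Var(R_m) = 118.4880 / 5 = 23.6976
β = Cov / Var(R_m) = 10.9908 / 23.6976 = 0.4638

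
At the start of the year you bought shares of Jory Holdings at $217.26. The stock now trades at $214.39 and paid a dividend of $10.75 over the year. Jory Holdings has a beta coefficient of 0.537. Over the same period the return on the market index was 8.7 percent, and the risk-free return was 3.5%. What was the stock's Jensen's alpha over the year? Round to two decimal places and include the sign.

-2.67%

Realised HPR = (P1 + D1 − P0) / P0 = (214.39 + 10.75 − 217.26) / 217.26 = 7.88 / 217.26 = 3.6270%
MRP = 8.7% − 3.5% = 5.20%
CAPM required = R_f + β·MRP = 3.5% + 0.537 × 5.2% = 6.2924%
α = realised − required = 3.6270% − 6.2924% = -2.67%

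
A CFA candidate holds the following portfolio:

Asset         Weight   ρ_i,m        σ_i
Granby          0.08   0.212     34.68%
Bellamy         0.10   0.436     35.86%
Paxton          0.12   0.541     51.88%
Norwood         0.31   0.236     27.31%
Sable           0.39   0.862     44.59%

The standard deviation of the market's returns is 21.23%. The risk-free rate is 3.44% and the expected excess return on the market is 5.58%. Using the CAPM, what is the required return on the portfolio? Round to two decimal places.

9.36%

β_Granby = 0.212 × 34.68% / 21.23% = 0.3463
β_Bellamy = 0.436 × 35.86% / 21.23% = 0.7365
β_Paxton = 0.541 × 51.88% / 21.23% = 1.3220
β_Norwood = 0.236 × 27.31% / 21.23% = 0.3036
β_Sable = 0.862 × 44.59% / 21.23% = 1.8105
β_P = Σ w_i β_i = 0.08×0.3463 + 0.10×0.7365 + 0.12×1.3220 + 0.31×0.3036 + 0.39×1.8105 = 1.0602
E(R_P) = R_f + β_P × MRP = 3.44% + 1.0602 × 5.58% = 9.36%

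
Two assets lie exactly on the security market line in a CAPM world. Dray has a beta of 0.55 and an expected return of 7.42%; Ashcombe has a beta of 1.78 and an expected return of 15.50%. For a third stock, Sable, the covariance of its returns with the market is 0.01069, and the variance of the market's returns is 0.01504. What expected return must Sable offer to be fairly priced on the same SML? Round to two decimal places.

8.48%

MRP = (15.50% − 7.42%) / (1.78 − 0.55) = 6.5691%
R_f = 7.42% − 0.55 × 6.5691% = 3.8070%
β_Sable = Cov / Var(R_m) = 0.01069 / 0.01504 = 0.7108
E(R_Sable) = R_f + β × MRP = 3.8070% + 0.7108 × 6.5691% = 8.48%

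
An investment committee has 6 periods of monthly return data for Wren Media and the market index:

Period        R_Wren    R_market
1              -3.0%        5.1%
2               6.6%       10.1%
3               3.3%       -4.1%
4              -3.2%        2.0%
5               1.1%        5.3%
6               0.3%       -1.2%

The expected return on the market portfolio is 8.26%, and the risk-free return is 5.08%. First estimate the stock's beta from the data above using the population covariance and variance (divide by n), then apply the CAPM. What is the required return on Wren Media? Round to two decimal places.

Mean R_i = (-3.0 + 6.6 + 3.3 − 3.2 + 1.1 + 0.3) / 6 = 0.8500%
Mean R_m = (5.1 + 10.1 − 4.1 + 2.0 + 5.3 − 1.2) / 6 = 2.8667%
Σ(R_i − R̄_i)(R_m − R̄_m) = 22.2800  ⇒  Cov = 22.2800 / 6 = 3.7133
Σ(R_m − R̄_m)² = 129.0533  ⇒  Var(R_m) = 129.0533 / 6 = 21.5089
β = Cov / Var(R_m) = 3.7133 / 21.5089 = 0.1726
MRP = 8.26% − 5.08% = 3.18%
E(R) = R_f + β × MRP = 5.08% + 0.1726 × 3.18% = 5.63%

5.63%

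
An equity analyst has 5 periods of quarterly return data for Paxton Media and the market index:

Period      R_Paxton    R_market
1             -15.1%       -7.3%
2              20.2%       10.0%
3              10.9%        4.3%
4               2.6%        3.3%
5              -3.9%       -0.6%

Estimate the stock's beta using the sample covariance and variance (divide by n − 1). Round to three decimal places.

2.080

Mean R_i = (-15.1 + 20.2 + 10.9 + 2.6 − 3.9) / 5 = 2.9400%
Mean R_m = (-7.3 + 10.0 + 4.3 + 3.3 − 0.6) / 5 = 1.9400%
Σ(R_i − R̄_i)(R_m − R̄_m) = 341.5020  ⇒  Cov = 341.5020 / 4 = 85.3755
Σ(R_m − R̄_m)² = 164.2120  ⇒  Var(R_m) = 164.2120 / 4 = 41.0530
β = Cov / Var(R_m) = 85.3755 / 41.0530 = 2.0796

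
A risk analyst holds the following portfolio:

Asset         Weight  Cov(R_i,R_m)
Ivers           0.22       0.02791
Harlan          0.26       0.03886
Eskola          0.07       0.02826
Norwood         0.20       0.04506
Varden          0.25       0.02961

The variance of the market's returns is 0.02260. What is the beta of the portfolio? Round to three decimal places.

1.533

β_Ivers = 0.02791 / 0.02260 = 1.2350
β_Harlan = 0.03886 / 0.02260 = 1.7195
β_Eskola = 0.02826 / 0.02260 = 1.2504
β_Norwood = 0.04506 / 0.02260 = 1.9938
β_Varden = 0.02961 / 0.02260 = 1.3102
β_P = Σ w_i β_i = 0.22×1.2350 + 0.26×1.7195 + 0.07×1.2504 + 0.20×1.9938 + 0.25×1.3102 = 1.5326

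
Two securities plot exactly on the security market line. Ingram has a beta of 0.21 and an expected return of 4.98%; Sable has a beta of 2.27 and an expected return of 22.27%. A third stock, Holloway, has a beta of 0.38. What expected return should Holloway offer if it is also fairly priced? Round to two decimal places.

MRP (SML slope) = (22.27% − 4.98%) / (2.27 − 0.21) = 17.29% / 2.06 = 8.3932%
R_f (intercept) = 4.98% − 0.21 × 8.3932% = 3.2174%
E(R_Holloway) = R_f + β × MRP = 3.2174% + 0.38 × 8.3932% = 6.41%

6.41%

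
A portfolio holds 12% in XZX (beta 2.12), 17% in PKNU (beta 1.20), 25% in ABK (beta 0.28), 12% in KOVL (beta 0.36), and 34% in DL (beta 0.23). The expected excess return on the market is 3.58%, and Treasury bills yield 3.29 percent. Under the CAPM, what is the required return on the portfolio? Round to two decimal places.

β_P = Σ w_i β_i = 0.12×2.12 + 0.17×1.20 + 0.25×0.28 + 0.12×0.36 + 0.34×0.23 = 0.6498
E(R_P) = R_f + β_P × MRP = 3.29% + 0.6498 × 3.58% = 5.62%

5.62%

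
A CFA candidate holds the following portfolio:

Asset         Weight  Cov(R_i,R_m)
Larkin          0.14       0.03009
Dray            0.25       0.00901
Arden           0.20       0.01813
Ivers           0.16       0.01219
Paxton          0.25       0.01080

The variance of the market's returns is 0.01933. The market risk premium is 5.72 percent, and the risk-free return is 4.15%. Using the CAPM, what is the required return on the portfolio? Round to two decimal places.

8.51%

β_Larkin = 0.03009 / 0.01933 = 1.5566
β_Dray = 0.00901 / 0.01933 = 0.4661
β_Arden = 0.01813 / 0.01933 = 0.9379
β_Ivers = 0.01219 / 0.01933 = 0.6306
β_Paxton = 0.01080 / 0.01933 = 0.5587
β_P = Σ w_i β_i = 0.14×1.5566 + 0.25×0.4661 + 0.20×0.9379 + 0.16×0.6306 + 0.25×0.5587 = 0.7626
E(R_P) = R_f + β_P × MRP = 4.15% + 0.7626 × 5.72% = 8.51%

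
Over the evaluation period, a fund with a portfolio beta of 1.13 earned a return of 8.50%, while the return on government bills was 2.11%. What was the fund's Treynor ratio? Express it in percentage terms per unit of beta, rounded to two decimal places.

Treynor = (R_P − R_f) / β_P = (8.50% − 2.11%) / 1.1300 = 6.39% / 1.1300 = 5.65%

5.65%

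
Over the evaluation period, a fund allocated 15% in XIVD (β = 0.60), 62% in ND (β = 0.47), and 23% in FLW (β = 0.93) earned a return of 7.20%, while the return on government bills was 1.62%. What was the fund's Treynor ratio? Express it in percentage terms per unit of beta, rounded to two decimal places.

9.37%

β_P = 0.15×0.60 + 0.62×0.47 + 0.23×0.93 = 0.5953
Treynor = (R_P − R_f) / β_P = (7.20% − 1.62%) / 0.5953 = 5.58% / 0.5953 = 9.37%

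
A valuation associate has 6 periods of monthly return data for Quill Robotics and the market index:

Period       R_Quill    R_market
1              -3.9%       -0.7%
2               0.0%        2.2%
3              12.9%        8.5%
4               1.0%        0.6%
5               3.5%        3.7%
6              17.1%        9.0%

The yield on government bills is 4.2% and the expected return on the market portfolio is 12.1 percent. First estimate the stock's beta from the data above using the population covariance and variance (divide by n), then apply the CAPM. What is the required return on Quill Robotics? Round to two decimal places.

Mean R_i = (-3.9 + 0.0 + 12.9 + 1.0 + 3.5 + 17.1) / 6 = 5.1000%
Mean R_m = (-0.7 + 2.2 + 8.5 + 0.6 + 3.7 + 9.0) / 6 = 3.8833%
Σ(R_i − R̄_i)(R_m − R̄_m) = 161.0000  ⇒  Cov = 161.0000 / 6 = 26.8333
Σ(R_m − R̄_m)² = 82.1483  ⇒  Var(R_m) = 82.1483 / 6 = 13.6914
β = Cov / Var(R_m) = 26.8333 / 13.6914 = 1.9599
MRP = 12.1% − 4.2% = 7.90%
E(R) = R_f + β × MRP = 4.2% + 1.9599 × 7.9% = 19.68%

19.68%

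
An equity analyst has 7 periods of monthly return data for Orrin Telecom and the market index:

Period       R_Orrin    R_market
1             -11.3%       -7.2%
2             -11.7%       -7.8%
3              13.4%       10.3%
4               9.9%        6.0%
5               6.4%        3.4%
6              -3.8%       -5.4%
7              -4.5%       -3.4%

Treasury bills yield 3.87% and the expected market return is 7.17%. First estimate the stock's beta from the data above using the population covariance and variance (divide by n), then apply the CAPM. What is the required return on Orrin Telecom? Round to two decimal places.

8.49%

Mean R_i = (-11.3 − 11.7 + 13.4 + 9.9 + 6.4 − 3.8 − 4.5) / 7 = -0.2286%
Mean R_m = (-7.2 − 7.8 + 10.3 + 6.0 + 3.4 − 5.4 − 3.4) / 7 = -0.5857%
Σ(R_i − R̄_i)(R_m − R̄_m) = 426.6829  ⇒  Cov = 426.6829 / 7 = 60.9547
Σ(R_m − R̄_m)² = 304.6486  ⇒  Var(R_m) = 304.6486 / 7 = 43.5212
β = Cov / Var(R_m) = 60.9547 / 43.5212 = 1.4006
MRP = 7.17% − 3.87% = 3.30%
E(R) = R_f + β × MRP = 3.87% + 1.4006 × 3.30% = 8.49%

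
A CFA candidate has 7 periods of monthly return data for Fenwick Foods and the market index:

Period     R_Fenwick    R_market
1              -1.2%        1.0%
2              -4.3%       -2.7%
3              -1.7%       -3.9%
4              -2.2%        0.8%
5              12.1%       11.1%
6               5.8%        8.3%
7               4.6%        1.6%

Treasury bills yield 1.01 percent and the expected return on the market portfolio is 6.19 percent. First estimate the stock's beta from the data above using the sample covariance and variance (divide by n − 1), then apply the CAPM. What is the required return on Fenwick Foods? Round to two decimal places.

Mean R_i = (-1.2 − 4.3 − 1.7 − 2.2 + 12.1 + 5.8 + 4.6) / 7 = 1.8714%
Mean R_m = (1.0 − 2.7 − 3.9 + 0.8 + 11.1 + 8.3 + 1.6) / 7 = 2.3143%
Σ(R_i − R̄_i)(R_m − R̄_m) = 174.7729  ⇒  Cov = 174.7729 / 6 = 29.1288
Σ(R_m − R̄_m)² = 181.3086  ⇒  Var(R_m) = 181.3086 / 6 = 30.2181
β = Cov / Var(R_m) = 29.1288 / 30.2181 = 0.9640
MRP = 6.19% − 1.01% = 5.18%
E(R) = R_f + β × MRP = 1.01% + 0.9640 × 5.18% = 6.00%

6.00%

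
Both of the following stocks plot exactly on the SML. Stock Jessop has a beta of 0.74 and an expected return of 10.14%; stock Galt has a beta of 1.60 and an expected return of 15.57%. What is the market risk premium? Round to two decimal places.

6.31%

Both satisfy E(R) = R_f + β·MRP, so the slope of the SML is
MRP = (15.57% − 10.14%) / (1.60 − 0.74) = 5.43% / 0.86 = 6.3140%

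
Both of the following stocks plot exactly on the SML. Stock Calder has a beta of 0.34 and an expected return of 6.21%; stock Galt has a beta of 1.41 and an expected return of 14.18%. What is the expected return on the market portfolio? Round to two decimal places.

Both satisfy E(R) = R_f + β·MRP, so the slope of the SML is
MRP = (14.18% − 6.21%) / (1.41 − 0.34) = 7.97% / 1.07 = 7.4486%
R_f = E(R_Calder) − β_Calder·MRP = 6.21% − 0.34 × 7.4486% = 3.6775%
E(R_m) = R_f + MRP = 3.6775% + 7.4486% = 11.13%

11.13%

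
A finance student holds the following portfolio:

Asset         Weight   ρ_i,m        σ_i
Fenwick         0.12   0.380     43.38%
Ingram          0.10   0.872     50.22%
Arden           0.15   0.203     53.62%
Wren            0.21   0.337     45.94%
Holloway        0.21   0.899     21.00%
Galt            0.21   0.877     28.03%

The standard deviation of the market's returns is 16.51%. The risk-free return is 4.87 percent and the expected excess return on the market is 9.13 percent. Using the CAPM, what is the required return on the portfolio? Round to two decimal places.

β_Fenwick = 0.380 × 43.38% / 16.51% = 0.9984
β_Ingram = 0.872 × 50.22% / 16.51% = 2.6524
β_Arden = 0.203 × 53.62% / 16.51% = 0.6593
β_Wren = 0.337 × 45.94% / 16.51% = 0.9377
β_Holloway = 0.899 × 21.00% / 16.51% = 1.1435
β_Galt = 0.877 × 28.03% / 16.51% = 1.4889
β_P = Σ w_i β_i = 0.12×0.9984 + 0.10×2.6524 + 0.15×0.6593 + 0.21×0.9377 + 0.21×1.1435 + 0.21×1.4889 = 1.2337
E(R_P) = R_f + β_P × MRP = 4.87% + 1.2337 × 9.13% = 16.13%

16.13%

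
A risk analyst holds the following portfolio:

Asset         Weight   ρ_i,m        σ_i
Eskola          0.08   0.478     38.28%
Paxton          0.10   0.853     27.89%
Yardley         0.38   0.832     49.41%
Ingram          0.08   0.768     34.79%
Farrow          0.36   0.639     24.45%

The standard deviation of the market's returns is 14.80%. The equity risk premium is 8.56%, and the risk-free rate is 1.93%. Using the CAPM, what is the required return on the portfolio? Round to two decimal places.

β_Eskola = 0.478 × 38.28% / 14.80% = 1.2363
β_Paxton = 0.853 × 27.89% / 14.80% = 1.6074
β_Yardley = 0.832 × 49.41% / 14.80% = 2.7776
β_Ingram = 0.768 × 34.79% / 14.80% = 1.8053
β_Farrow = 0.639 × 24.45% / 14.80% = 1.0556
β_P = Σ w_i β_i = 0.08×1.2363 + 0.10×1.6074 + 0.38×2.7776 + 0.08×1.8053 + 0.36×1.0556 = 1.8396
E(R_P) = R_f + β_P × MRP = 1.93% + 1.8396 × 8.56% = 17.68%

17.68%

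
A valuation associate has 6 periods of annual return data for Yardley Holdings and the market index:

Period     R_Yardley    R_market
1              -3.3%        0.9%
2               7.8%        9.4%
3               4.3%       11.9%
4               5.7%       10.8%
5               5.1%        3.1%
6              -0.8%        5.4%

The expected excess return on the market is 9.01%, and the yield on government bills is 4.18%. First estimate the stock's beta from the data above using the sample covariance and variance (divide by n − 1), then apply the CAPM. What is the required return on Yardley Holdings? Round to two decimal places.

10.04%

Mean R_i = (-3.3 + 7.8 + 4.3 + 5.7 + 5.1 − 0.8) / 6 = 3.1333%
Mean R_m = (0.9 + 9.4 + 11.9 + 10.8 + 3.1 + 5.4) / 6 = 6.9167%
Σ(R_i − R̄_i)(R_m − R̄_m) = 64.5367  ⇒  Cov = 64.5367 / 5 = 12.9073
Σ(R_m − R̄_m)² = 99.1483  ⇒  Var(R_m) = 99.1483 / 5 = 19.8297
β = Cov / Var(R_m) = 12.9073 / 19.8297 = 0.6509
E(R) = R_f + β × MRP = 4.18% + 0.6509 × 9.01% = 10.04%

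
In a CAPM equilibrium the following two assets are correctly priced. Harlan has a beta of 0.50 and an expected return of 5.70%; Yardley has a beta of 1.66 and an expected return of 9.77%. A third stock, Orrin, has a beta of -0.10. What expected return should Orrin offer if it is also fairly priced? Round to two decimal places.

MRP (SML slope) = (9.77% − 5.70%) / (1.66 − 0.50) = 4.07% / 1.16 = 3.5086%
R_f (intercept) = 5.70% − 0.50 × 3.5086% = 3.9457%
E(R_Orrin) = R_f + β × MRP = 3.9457% + -0.10 × 3.5086% = 3.59%

3.59%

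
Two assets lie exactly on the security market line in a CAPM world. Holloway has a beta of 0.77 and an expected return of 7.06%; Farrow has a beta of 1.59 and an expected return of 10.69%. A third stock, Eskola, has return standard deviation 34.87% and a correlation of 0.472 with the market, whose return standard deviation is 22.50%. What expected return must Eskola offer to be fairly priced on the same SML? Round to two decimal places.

MRP = (10.69% − 7.06%) / (1.59 − 0.77) = 4.4268%
R_f = 7.06% − 0.77 × 4.4268% = 3.6514%
β_Eskola = ρ·σ_i/σ_m = 0.472 × 34.87 / 22.50 = 0.7315
E(R_Eskola) = R_f + β × MRP = 3.6514% + 0.7315 × 4.4268% = 6.89%

6.89%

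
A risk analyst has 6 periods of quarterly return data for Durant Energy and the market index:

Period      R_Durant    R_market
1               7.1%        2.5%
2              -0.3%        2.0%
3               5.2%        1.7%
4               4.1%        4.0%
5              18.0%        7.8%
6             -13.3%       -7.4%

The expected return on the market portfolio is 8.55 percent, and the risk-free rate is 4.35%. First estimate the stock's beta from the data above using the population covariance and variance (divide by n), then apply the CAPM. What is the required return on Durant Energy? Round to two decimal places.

12.50%

Mean R_i = (7.1 − 0.3 + 5.2 + 4.1 + 18.0 − 13.3) / 6 = 3.4667%
Mean R_m = (2.5 + 2.0 + 1.7 + 4.0 + 7.8 − 7.4) / 6 = 1.7667%
Σ(R_i − R̄_i)(R_m − R̄_m) = 244.4633  ⇒  Cov = 244.4633 / 6 = 40.7439
Σ(R_m − R̄_m)² = 126.0133  ⇒  Var(R_m) = 126.0133 / 6 = 21.0022
β = Cov / Var(R_m) = 40.7439 / 21.0022 = 1.9400
MRP = 8.55% − 4.35% = 4.20%
E(R) = R_f + β × MRP = 4.35% + 1.9400 × 4.20% = 12.50%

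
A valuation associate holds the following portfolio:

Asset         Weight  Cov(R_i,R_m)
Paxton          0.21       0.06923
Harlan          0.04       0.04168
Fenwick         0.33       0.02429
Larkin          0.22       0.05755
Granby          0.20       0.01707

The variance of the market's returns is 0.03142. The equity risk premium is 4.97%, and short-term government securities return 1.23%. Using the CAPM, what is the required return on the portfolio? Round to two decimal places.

β_Paxton = 0.06923 / 0.03142 = 2.2034
β_Harlan = 0.04168 / 0.03142 = 1.3265
β_Fenwick = 0.02429 / 0.03142 = 0.7731
β_Larkin = 0.05755 / 0.03142 = 1.8316
β_Granby = 0.01707 / 0.03142 = 0.5433
β_P = Σ w_i β_i = 0.21×2.2034 + 0.04×1.3265 + 0.33×0.7731 + 0.22×1.8316 + 0.20×0.5433 = 1.2825
E(R_P) = R_f + β_P × MRP = 1.23% + 1.2825 × 4.97% = 7.60%

7.60%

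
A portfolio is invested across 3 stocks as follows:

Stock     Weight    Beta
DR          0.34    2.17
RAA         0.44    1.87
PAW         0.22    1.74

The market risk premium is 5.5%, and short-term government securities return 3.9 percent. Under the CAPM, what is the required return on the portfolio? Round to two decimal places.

β_P = Σ w_i β_i = 0.34×2.17 + 0.44×1.87 + 0.22×1.74 = 1.9434
E(R_P) = R_f + β_P × MRP = 3.9% + 1.9434 × 5.5% = 14.59%

14.59%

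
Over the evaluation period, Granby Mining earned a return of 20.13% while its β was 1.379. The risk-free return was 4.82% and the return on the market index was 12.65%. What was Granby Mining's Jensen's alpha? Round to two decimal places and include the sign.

Market excess return = 12.65% − 4.82% = 7.83%
CAPM benchmark = R_f + β(R_m − R_f) = 4.82% + 1.379 × 7.83% = 15.61757%
α = actual − benchmark = 20.13% − 15.61757% = +4.51%

+4.51%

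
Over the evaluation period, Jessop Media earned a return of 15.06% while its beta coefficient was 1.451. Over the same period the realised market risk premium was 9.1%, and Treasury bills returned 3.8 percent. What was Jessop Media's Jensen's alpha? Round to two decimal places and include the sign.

-1.94%

CAPM benchmark = R_f + β(R_m − R_f) = 3.8% + 1.451 × 9.1% = 17.0041%
α = actual − benchmark = 15.06% − 17.0041% = -1.94%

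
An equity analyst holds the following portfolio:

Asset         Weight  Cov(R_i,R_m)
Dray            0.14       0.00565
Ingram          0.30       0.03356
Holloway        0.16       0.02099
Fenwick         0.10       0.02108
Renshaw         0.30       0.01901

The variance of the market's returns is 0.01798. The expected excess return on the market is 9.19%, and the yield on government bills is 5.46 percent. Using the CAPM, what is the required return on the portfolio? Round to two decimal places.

16.72%

β_Dray = 0.00565 / 0.01798 = 0.3142
β_Ingram = 0.03356 / 0.01798 = 1.8665
β_Holloway = 0.02099 / 0.01798 = 1.1674
β_Fenwick = 0.02108 / 0.01798 = 1.1724
β_Renshaw = 0.01901 / 0.01798 = 1.0573
β_P = Σ w_i β_i = 0.14×0.3142 + 0.30×1.8665 + 0.16×1.1674 + 0.10×1.1724 + 0.30×1.0573 = 1.2252
E(R_P) = R_f + β_P × MRP = 5.46% + 1.2252 × 9.19% = 16.72%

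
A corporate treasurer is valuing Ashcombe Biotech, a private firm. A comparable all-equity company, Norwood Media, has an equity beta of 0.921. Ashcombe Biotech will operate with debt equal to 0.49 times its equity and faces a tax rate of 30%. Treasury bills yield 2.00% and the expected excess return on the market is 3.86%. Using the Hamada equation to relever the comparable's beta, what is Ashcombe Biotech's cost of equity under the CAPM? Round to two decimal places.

β_L = β_U × [1 + (1 − t)(D/E)] = 0.921 × [1 + (1 − 0.30) × 0.49]
    = 0.921 × [1 + 0.70 × 0.49] = 0.921 × 1.3430 = 1.2369
E(R) = R_f + β_L × MRP = 2.00% + 1.2369 × 3.86% = 6.77%

6.77%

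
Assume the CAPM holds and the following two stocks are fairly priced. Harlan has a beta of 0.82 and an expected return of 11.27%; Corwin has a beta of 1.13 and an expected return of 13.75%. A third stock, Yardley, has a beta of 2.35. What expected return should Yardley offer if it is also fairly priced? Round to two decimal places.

23.51%

MRP (SML slope) = (13.75% − 11.27%) / (1.13 − 0.82) = 2.48% / 0.31 = 8.0000%
R_f (intercept) = 11.27% − 0.82 × 8.0000% = 4.7100%
E(R_Yardley) = R_f + β × MRP = 4.7100% + 2.35 × 8.0000% = 23.51%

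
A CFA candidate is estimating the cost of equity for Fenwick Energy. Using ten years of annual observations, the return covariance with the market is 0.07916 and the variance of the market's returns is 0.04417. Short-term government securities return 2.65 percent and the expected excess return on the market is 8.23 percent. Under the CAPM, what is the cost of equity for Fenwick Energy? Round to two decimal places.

17.40%

β = Cov(R_i, R_m) / Var(R_m) = 0.07916 / 0.04417 = 1.7922
E(R) = R_f + β × MRP = 2.65% + 1.7922 × 8.23% = 17.40%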